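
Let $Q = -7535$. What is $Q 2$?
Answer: $-15070$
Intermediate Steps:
$Q 2 = \left(-7535\right) 2 = -15070$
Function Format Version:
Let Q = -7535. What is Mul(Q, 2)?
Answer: -15070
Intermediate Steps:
Mul(Q, 2) = Mul(-7535, 2) = -15070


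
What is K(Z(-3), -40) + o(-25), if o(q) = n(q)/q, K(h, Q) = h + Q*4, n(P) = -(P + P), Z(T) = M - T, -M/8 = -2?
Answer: -143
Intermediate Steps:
M = 16 (M = -8*(-2) = 16)
Z(T) = 16 - T
n(P) = -2*P
K(h, Q) = h + 4*Q
o(q) = -2 (o(q) = (-2*q)/q = -2)
K(Z(-3), -40) + o(-25) = ((16 - 1*(-3)) + 4*(-40)) - 2 = ((16 + 3) - 160) - 2 = (19 - 160) - 2 = -141 - 2 = -143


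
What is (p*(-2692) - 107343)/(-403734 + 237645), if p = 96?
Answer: 121925/55363 ≈ 2.2023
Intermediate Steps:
(p*(-2692) - 107343)/(-403734 + 237645) = (96*(-2692) - 107343)/(-403734 + 237645) = (-258432 - 107343)/(-166089) = -365775*(-1/166089) = 121925/55363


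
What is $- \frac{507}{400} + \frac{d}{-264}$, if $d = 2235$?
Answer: $- \frac{42827}{4400} \approx -9.7334$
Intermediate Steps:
$- \frac{507}{400} + \frac{d}{-264} = - \frac{507}{400} + \frac{2235}{-264} = \left(-507\right) \frac{1}{400} + 2235 \left(- \frac{1}{264}\right) = - \frac{507}{400} - \frac{745}{88} = - \frac{42827}{4400}$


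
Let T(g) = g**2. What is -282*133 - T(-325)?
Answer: -143131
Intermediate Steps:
-282*133 - T(-325) = -282*133 - 1*(-325)**2 = -37506 - 1*105625 = -37506 - 105625 = -143131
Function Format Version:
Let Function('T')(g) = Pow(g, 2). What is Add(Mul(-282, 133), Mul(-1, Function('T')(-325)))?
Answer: -143131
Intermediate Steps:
Add(Mul(-282, 133), Mul(-1, Function('T')(-325))) = Add(Mul(-282, 133), Mul(-1, Pow(-325, 2))) = Add(-37506, Mul(-1, 105625)) = Add(-37506, -105625) = -143131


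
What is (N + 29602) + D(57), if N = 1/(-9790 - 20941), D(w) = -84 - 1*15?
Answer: 906656692/30731 ≈ 29503.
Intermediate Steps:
D(w) = -99 (D(w) = -84 - 15 = -99)
N = -1/30731 (N = 1/(-30731) = -1/30731 ≈ -3.2540e-5)
(N + 29602) + D(57) = (-1/30731 + 29602) - 99 = 909699061/30731 - 99 = 906656692/30731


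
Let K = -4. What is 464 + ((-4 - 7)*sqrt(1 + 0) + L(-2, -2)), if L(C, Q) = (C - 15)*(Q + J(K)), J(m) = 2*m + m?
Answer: 691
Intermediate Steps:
J(m) = 3*m
L(C, Q) = (-15 + C)*(-12 + Q) (L(C, Q) = (C - 15)*(Q + 3*(-4)) = (-15 + C)*(Q - 12) = (-15 + C)*(-12 + Q))
464 + ((-4 - 7)*sqrt(1 + 0) + L(-2, -2)) = 464 + ((-4 - 7)*sqrt(1 + 0) + (180 - 15*(-2) - 12*(-2) - 2*(-2))) = 464 + (-11*sqrt(1) + (180 + 30 + 24 + 4)) = 464 + (-11*1 + 238) = 464 + (-11 + 238) = 464 + 227 = 691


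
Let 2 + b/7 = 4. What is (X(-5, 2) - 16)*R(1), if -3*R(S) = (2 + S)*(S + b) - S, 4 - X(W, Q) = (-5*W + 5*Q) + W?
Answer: 616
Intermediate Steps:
b = 14 (b = -14 + 7*4 = -14 + 28 = 14)
X(W, Q) = 4 - 5*Q + 4*W (X(W, Q) = 4 - ((-5*W + 5*Q) + W) = 4 - (-4*W + 5*Q) = 4 + (-5*Q + 4*W) = 4 - 5*Q + 4*W)
R(S) = S/3 - (2 + S)*(14 + S)/3 (R(S) = -((2 + S)*(S + 14) - S)/3 = -((2 + S)*(14 + S) - S)/3 = -(-S + (2 + S)*(14 + S))/3 = S/3 - (2 + S)*(14 + S)/3)
(X(-5, 2) - 16)*R(1) = ((4 - 5*2 + 4*(-5)) - 16)*(-28/3 - 5*1 - ⅓*1²) = ((4 - 10 - 20) - 16)*(-28/3 - 5 - ⅓*1) = (-26 - 16)*(-28/3 - 5 - ⅓) = -42*(-44/3) = 616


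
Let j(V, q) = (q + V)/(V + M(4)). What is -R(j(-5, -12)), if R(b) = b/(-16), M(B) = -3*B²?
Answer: 17/848 ≈ 0.020047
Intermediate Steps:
j(V, q) = (V + q)/(-48 + V) (j(V, q) = (q + V)/(V - 3*4²) = (V + q)/(V - 3*16) = (V + q)/(V - 48) = (V + q)/(-48 + V))
R(b) = -b/16 (R(b) = b*(-1/16) = -b/16)
-R(j(-5, -12)) = -(-1)*(-5 - 12)/(-48 - 5)/16 = -(-1)*-17/(-53)/16 = -(-1)*(-1/53*(-17))/16 = -(-1)*17/(16*53) = -1*(-17/848) = 17/848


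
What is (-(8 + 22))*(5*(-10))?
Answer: 1500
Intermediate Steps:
(-(8 + 22))*(5*(-10)) = -1*30*(-50) = -30*(-50) = 1500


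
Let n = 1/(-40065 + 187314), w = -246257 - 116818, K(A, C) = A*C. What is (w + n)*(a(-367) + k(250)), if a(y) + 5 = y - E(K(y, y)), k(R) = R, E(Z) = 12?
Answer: 7163965710316/147249 ≈ 4.8652e+7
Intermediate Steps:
w = -363075
a(y) = -17 + y (a(y) = -5 + (y - 1*12) = -5 + (y - 12) = -5 + (-12 + y) = -17 + y)
n = 1/147249 ≈ 6.7912e-6
(w + n)*(a(-367) + k(250)) = (-363075 + 1/147249)*((-17 - 367) + 250) = -53462430674*(-384 + 250)/147249 = -53462430674/147249*(-134) = 7163965710316/147249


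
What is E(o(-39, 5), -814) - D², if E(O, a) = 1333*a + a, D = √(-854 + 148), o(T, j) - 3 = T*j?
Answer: -1085170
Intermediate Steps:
o(T, j) = 3 + T*j
D = I*√706 (D = √(-706) = I*√706 ≈ 26.571*I)
E(O, a) = 1334*a
E(o(-39, 5), -814) - D² = 1334*(-814) - (I*√706)² = -1085876 - 1*(-706) = -1085876 + 706 = -1085170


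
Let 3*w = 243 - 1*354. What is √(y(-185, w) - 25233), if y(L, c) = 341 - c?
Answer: I*√24855 ≈ 157.65*I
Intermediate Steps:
w = -37 (w = (243 - 1*354)/3 = (243 - 354)/3 = (⅓)*(-111) = -37)
√(y(-185, w) - 25233) = √((341 - 1*(-37)) - 25233) = √((341 + 37) - 25233) = √(378 - 25233) = √(-24855) = I*√24855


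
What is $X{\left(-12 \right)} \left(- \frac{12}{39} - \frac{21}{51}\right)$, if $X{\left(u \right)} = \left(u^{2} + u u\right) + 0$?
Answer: $- \frac{45792}{221} \approx -207.2$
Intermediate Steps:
$X{\left(u \right)} = 2 u^{2}$ ($X{\left(u \right)} = \left(u^{2} + u^{2}\right) + 0 = 2 u^{2} + 0 = 2 u^{2}$)
$X{\left(-12 \right)} \left(- \frac{12}{39} - \frac{21}{51}\right) = 2 \left(-12\right)^{2} \left(- \frac{12}{39} - \frac{21}{51}\right) = 2 \cdot 144 \left(\left(-12\right) \frac{1}{39} - \frac{7}{17}\right) = 288 \left(- \frac{4}{13} - \frac{7}{17}\right) = 288 \left(- \frac{159}{221}\right) = - \frac{45792}{221}$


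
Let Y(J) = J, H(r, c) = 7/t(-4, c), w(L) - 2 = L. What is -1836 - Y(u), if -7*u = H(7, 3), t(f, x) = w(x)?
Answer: -9179/5 ≈ -1835.8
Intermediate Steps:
w(L) = 2 + L
t(f, x) = 2 + x
H(r, c) = 7/(2 + c)
u = -⅕ (u = -1/(2 + 3) = -1/5 = -⅐*7/5 = -⅕ ≈ -0.20000)
-1836 - Y(u) = -1836 - 1*(-⅕) = -1836 + ⅕ = -9179/5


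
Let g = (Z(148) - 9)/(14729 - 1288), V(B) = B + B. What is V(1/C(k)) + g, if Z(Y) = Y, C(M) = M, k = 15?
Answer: 28967/201615 ≈ 0.14367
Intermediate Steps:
V(B) = 2*B
g = 139/13441 (g = (148 - 9)/(14729 - 1288) = 139/13441 ≈ 0.010341)
V(1/C(k)) + g = 2/15 + 139/13441 = 28967/201615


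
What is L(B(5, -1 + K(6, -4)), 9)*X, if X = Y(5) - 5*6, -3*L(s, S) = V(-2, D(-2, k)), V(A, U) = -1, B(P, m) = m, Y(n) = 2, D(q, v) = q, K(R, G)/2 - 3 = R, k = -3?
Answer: -28/3 ≈ -9.3333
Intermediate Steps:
K(R, G) = 6 + 2*R
L(s, S) = ⅓ (L(s, S) = -⅓*(-1) = ⅓)
X = -28 (X = 2 - 5*6 = 2 - 30 = -28)
L(B(5, -1 + K(6, -4)), 9)*X = (⅓)*(-28) = -28/3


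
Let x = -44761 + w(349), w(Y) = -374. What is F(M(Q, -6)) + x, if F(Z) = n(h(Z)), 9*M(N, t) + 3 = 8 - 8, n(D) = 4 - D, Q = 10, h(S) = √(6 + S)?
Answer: -45131 - √51/3 ≈ -45133.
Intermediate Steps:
M(N, t) = -⅓ (M(N, t) = -⅓ + (8 - 8)/9 = -⅓ + (⅑)*0 = -⅓ + 0 = -⅓)
F(Z) = 4 - √(6 + Z)
x = -45135 (x = -44761 - 374 = -45135)
F(M(Q, -6)) + x = (4 - √(6 - ⅓)) - 45135 = (4 - √(17/3)) - 45135 = (4 - √51/3) - 45135 = -45131 - √51/3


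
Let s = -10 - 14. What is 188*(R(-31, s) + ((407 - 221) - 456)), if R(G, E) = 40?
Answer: -43240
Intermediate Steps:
s = -24
188*(R(-31, s) + ((407 - 221) - 456)) = 188*(40 + ((407 - 221) - 456)) = 188*(40 + (186 - 456)) = 188*(40 - 270) = 188*(-230) = -43240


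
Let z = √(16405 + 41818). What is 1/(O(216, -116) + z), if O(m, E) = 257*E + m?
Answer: -29596/875864993 - √58223/875864993 ≈ -3.4066e-5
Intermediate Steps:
O(m, E) = m + 257*E
z = √58223 ≈ 241.29
1/(O(216, -116) + z) = 1/((216 + 257*(-116)) + √58223) = 1/((216 - 29812) + √58223) = 1/(-29596 + √58223)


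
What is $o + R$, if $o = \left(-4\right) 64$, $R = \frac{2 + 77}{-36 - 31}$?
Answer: $- \frac{17231}{67} \approx -257.18$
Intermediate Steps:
$R = - \frac{79}{67}$ ($R = \frac{79}{-67} = 79 \left(- \frac{1}{67}\right) = - \frac{79}{67} \approx -1.1791$)
$o = -256$
$o + R = -256 - \frac{79}{67} = - \frac{17231}{67}$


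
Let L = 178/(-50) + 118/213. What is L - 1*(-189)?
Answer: 990418/5325 ≈ 185.99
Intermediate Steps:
L = -16007/5325 (L = 178*(-1/50) + 118*(1/213) = -89/25 + 118/213 = -16007/5325 ≈ -3.0060)
L - 1*(-189) = -16007/5325 - 1*(-189) = -16007/5325 + 189 = 990418/5325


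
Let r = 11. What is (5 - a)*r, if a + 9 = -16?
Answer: 330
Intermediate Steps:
a = -25 (a = -9 - 16 = -25)
(5 - a)*r = (5 - 1*(-25))*11 = (5 + 25)*11 = 30*11 = 330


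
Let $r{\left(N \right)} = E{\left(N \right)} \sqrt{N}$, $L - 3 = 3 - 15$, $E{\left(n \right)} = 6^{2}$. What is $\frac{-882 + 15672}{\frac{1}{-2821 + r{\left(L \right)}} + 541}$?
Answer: $\frac{442838028940}{16198459561} + \frac{22185 i}{32396919122} \approx 27.338 + 6.8479 \cdot 10^{-7} i$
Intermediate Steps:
$E{\left(n \right)} = 36$
$L = -9$ ($L = 3 + \left(3 - 15\right) = 3 - 12 = -9$)
$r{\left(N \right)} = 36 \sqrt{N}$
$\frac{-882 + 15672}{\frac{1}{-2821 + r{\left(L \right)}} + 541} = \frac{-882 + 15672}{\frac{1}{-2821 + 36 \sqrt{-9}} + 541} = \frac{14790}{\frac{1}{-2821 + 36 \cdot 3 i} + 541} = \frac{14790}{\frac{1}{-2821 + 108 i} + 541} = \frac{14790}{\frac{-2821 - 108 i}{7969705} + 541} = \frac{14790}{541 + \frac{-2821 - 108 i}{7969705}}$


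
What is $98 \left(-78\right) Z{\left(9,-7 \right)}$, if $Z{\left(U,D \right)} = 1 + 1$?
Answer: $-15288$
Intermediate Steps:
$Z{\left(U,D \right)} = 2$
$98 \left(-78\right) Z{\left(9,-7 \right)} = 98 \left(-78\right) 2 = \left(-7644\right) 2 = -15288$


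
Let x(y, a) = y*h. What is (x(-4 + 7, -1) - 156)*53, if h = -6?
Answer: -9222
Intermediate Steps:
x(y, a) = -6*y (x(y, a) = y*(-6) = -6*y)
(x(-4 + 7, -1) - 156)*53 = (-6*(-4 + 7) - 156)*53 = (-6*3 - 156)*53 = (-18 - 156)*53 = -174*53 = -9222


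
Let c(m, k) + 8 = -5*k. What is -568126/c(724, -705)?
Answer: -568126/3517 ≈ -161.54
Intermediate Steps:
c(m, k) = -8 - 5*k
-568126/c(724, -705) = -568126/(-8 - 5*(-705)) = -568126/(-8 + 3525) = -568126/3517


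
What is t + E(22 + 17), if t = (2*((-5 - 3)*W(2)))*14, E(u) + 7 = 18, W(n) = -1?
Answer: 235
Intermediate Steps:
E(u) = 11 (E(u) = -7 + 18 = 11)
t = 224 (t = (2*((-5 - 3)*(-1)))*14 = (2*(-8*(-1)))*14 = (2*8)*14 = 16*14 = 224)
t + E(22 + 17) = 224 + 11 = 235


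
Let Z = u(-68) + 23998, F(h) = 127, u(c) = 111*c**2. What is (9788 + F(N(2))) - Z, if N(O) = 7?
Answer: -527347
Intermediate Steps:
Z = 537262 (Z = 111*(-68)**2 + 23998 = 111*4624 + 23998 = 513264 + 23998 = 537262)
(9788 + F(N(2))) - Z = (9788 + 127) - 1*537262 = 9915 - 537262 = -527347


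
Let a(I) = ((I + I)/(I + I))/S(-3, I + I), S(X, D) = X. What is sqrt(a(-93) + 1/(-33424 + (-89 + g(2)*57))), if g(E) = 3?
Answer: I*sqrt(41177370)/11114 ≈ 0.57738*I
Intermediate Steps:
a(I) = -1/3 (a(I) = ((I + I)/(I + I))/(-3) = ((2*I)/((2*I)))*(-1/3) = ((2*I)*(1/(2*I)))*(-1/3) = 1*(-1/3) = -1/3)
sqrt(a(-93) + 1/(-33424 + (-89 + g(2)*57))) = sqrt(-1/3 + 1/(-33424 + (-89 + 3*57))) = sqrt(-1/3 + 1/(-33424 + (-89 + 171))) = sqrt(-1/3 + 1/(-33424 + 82)) = sqrt(-1/3 + 1/(-33342)) = sqrt(-1/3 - 1/33342) = sqrt(-3705/11114) = I*sqrt(41177370)/11114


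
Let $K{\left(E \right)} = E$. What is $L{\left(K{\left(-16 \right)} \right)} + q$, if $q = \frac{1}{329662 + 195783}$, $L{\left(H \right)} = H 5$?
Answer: $- \frac{42035599}{525445} \approx -80.0$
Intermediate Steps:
$L{\left(H \right)} = 5 H$
$q = \frac{1}{525445} \approx 1.9031 \cdot 10^{-6}$
$L{\left(K{\left(-16 \right)} \right)} + q = 5 \left(-16\right) + \frac{1}{525445} = -80 + \frac{1}{525445} = - \frac{42035599}{525445}$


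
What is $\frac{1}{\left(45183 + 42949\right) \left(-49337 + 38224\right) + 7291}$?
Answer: $- \frac{1}{979403625} \approx -1.021 \cdot 10^{-9}$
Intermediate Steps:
$\frac{1}{\left(45183 + 42949\right) \left(-49337 + 38224\right) + 7291} = \frac{1}{88132 \left(-11113\right) + 7291} = \frac{1}{-979410916 + 7291} = \frac{1}{-979403625} = - \frac{1}{979403625}$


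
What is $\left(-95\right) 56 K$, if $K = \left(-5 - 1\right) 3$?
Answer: $95760$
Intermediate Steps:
$K = -18$ ($K = \left(-6\right) 3 = -18$)
$\left(-95\right) 56 K = \left(-95\right) 56 \left(-18\right) = \left(-5320\right) \left(-18\right) = 95760$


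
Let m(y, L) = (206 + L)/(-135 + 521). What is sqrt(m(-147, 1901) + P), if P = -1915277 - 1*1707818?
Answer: I*sqrt(539825849318)/386 ≈ 1903.4*I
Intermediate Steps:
P = -3623095 (P = -1915277 - 1707818 = -3623095)
m(y, L) = 103/193 + L/386 (m(y, L) = (206 + L)/386 = (206 + L)*(1/386) = 103/193 + L/386)
sqrt(m(-147, 1901) + P) = sqrt((103/193 + (1/386)*1901) - 3623095) = sqrt((103/193 + 1901/386) - 3623095) = sqrt(2107/386 - 3623095) = sqrt(-1398512563/386) = I*sqrt(539825849318)/386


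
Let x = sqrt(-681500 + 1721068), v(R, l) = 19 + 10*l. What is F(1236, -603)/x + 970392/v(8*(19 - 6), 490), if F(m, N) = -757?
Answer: 970392/4919 - 757*sqrt(64973)/259892 ≈ 196.53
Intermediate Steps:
x = 4*sqrt(64973) (x = sqrt(1039568) = 4*sqrt(64973) ≈ 1019.6)
F(1236, -603)/x + 970392/v(8*(19 - 6), 490) = -757*sqrt(64973)/259892 + 970392/(19 + 10*490) = -757*sqrt(64973)/259892 + 970392/(19 + 4900) = -757*sqrt(64973)/259892 + 970392/4919 = 970392/4919 - 757*sqrt(64973)/259892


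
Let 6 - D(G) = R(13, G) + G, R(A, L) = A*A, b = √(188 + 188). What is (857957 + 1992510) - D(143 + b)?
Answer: 2850773 + 2*√94 ≈ 2.8508e+6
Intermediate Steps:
b = 2*√94 (b = √376 = 2*√94 ≈ 19.391)
R(A, L) = A²
D(G) = -163 - G (D(G) = 6 - (13² + G) = 6 - (169 + G) = 6 + (-169 - G) = -163 - G)
(857957 + 1992510) - D(143 + b) = (857957 + 1992510) - (-163 - (143 + 2*√94)) = 2850467 - (-163 + (-143 - 2*√94)) = 2850467 - (-306 - 2*√94) = 2850467 + (306 + 2*√94) = 2850773 + 2*√94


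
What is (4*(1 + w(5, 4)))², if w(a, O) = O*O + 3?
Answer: 6400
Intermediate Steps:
w(a, O) = 3 + O² (w(a, O) = O² + 3 = 3 + O²)
(4*(1 + w(5, 4)))² = (4*(1 + (3 + 4²)))² = (4*(1 + (3 + 16)))² = (4*(1 + 19))² = (4*20)² = 80² = 6400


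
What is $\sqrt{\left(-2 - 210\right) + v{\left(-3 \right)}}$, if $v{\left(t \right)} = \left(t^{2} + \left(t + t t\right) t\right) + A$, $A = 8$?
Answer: $i \sqrt{213} \approx 14.595 i$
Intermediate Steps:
$v{\left(t \right)} = 8 + t^{2} + t \left(t + t^{2}\right)$ ($v{\left(t \right)} = \left(t^{2} + \left(t + t t\right) t\right) + 8 = \left(t^{2} + \left(t + t^{2}\right) t\right) + 8 = \left(t^{2} + t \left(t + t^{2}\right)\right) + 8 = 8 + t^{2} + t \left(t + t^{2}\right)$)
$\sqrt{\left(-2 - 210\right) + v{\left(-3 \right)}} = \sqrt{\left(-2 - 210\right) + \left(8 + \left(-3\right)^{3} + 2 \left(-3\right)^{2}\right)} = \sqrt{\left(-2 - 210\right) + \left(8 - 27 + 2 \cdot 9\right)} = \sqrt{-212 + \left(8 - 27 + 18\right)} = \sqrt{-212 - 1} = \sqrt{-213} = i \sqrt{213}$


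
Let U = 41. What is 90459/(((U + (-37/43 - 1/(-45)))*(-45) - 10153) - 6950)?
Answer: -169119/35354 ≈ -4.7836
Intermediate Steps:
90459/(((U + (-37/43 - 1/(-45)))*(-45) - 10153) - 6950) = 90459/(((41 + (-37/43 - 1/(-45)))*(-45) - 10153) - 6950) = 90459/(((41 + (-37*1/43 - 1*(-1/45)))*(-45) - 10153) - 6950) = 90459/(((41 + (-37/43 + 1/45))*(-45) - 10153) - 6950) = 90459/(((41 - 1622/1935)*(-45) - 10153) - 6950) = 90459/(((77713/1935)*(-45) - 10153) - 6950) = 90459/((-77713/43 - 10153) - 6950) = 90459/(-514292/43 - 6950) = 90459/(-813142/43) = 90459*(-43/813142) = -169119/35354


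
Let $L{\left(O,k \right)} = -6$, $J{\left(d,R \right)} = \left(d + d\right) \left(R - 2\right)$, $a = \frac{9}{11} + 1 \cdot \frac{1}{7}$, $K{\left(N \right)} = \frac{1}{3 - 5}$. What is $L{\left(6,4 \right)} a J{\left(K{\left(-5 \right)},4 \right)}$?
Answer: $\frac{888}{77} \approx 11.532$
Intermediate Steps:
$K{\left(N \right)} = - \frac{1}{2}$ ($K{\left(N \right)} = \frac{1}{-2} = - \frac{1}{2}$)
$a = \frac{74}{77}$ ($a = 9 \cdot \frac{1}{11} + 1 \cdot \frac{1}{7} = \frac{9}{11} + \frac{1}{7} = \frac{74}{77} \approx 0.96104$)
$J{\left(d,R \right)} = 2 d \left(-2 + R\right)$
$L{\left(6,4 \right)} a J{\left(K{\left(-5 \right)},4 \right)} = \left(-6\right) \frac{74}{77} \cdot 2 \left(- \frac{1}{2}\right) \left(-2 + 4\right) = - \frac{444 \cdot 2 \left(- \frac{1}{2}\right) 2}{77} = \left(- \frac{444}{77}\right) \left(-2\right) = \frac{888}{77}$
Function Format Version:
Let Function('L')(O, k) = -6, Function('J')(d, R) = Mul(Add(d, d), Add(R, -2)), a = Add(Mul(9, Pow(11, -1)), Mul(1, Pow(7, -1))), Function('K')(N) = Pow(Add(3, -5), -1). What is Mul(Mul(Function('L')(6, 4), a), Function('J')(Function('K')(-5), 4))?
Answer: Rational(888, 77) ≈ 11.532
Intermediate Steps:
Function('K')(N) = Rational(-1, 2) (Function('K')(N) = Pow(-2, -1) = Rational(-1, 2))
a = Rational(74, 77) (a = Add(Mul(9, Rational(1, 11)), Mul(1, Rational(1, 7))) = Add(Rational(9, 11), Rational(1, 7)) = Rational(74, 77) ≈ 0.96104)
Function('J')(d, R) = Mul(2, d, Add(-2, R)) (Function('J')(d, R) = Mul(Mul(2, d), Add(-2, R)) = Mul(2, d, Add(-2, R)))
Mul(Mul(Function('L')(6, 4), a), Function('J')(Function('K')(-5), 4)) = Mul(Mul(-6, Rational(74, 77)), Mul(2, Rational(-1, 2), Add(-2, 4))) = Mul(Rational(-444, 77), Mul(2, Rational(-1, 2), 2)) = Mul(Rational(-444, 77), -2) = Rational(888, 77)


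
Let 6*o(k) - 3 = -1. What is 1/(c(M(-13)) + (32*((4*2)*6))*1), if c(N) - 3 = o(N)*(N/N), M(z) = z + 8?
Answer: 3/4618 ≈ 0.00064963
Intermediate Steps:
M(z) = 8 + z
o(k) = ⅓ (o(k) = ½ + (⅙)*(-1) = ½ - ⅙ = ⅓)
c(N) = 10/3 (c(N) = 3 + (N/N)/3 = 3 + (⅓)*1 = 3 + ⅓ = 10/3)
1/(c(M(-13)) + (32*((4*2)*6))*1) = 1/(10/3 + (32*((4*2)*6))*1) = 1/(10/3 + (32*(8*6))*1) = 1/(10/3 + (32*48)*1) = 1/(10/3 + 1536*1) = 1/(10/3 + 1536) = 1/(4618/3) = 3/4618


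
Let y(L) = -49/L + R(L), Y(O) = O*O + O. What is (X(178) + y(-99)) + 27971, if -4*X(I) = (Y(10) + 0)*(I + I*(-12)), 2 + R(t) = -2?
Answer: 8099437/99 ≈ 81813.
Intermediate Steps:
R(t) = -4 (R(t) = -2 - 2 = -4)
Y(O) = O + O² (Y(O) = O² + O = O + O²)
y(L) = -4 - 49/L (y(L) = -49/L - 4 = -4 - 49/L)
X(I) = 605*I/2 (X(I) = -(10*(1 + 10) + 0)*(I + I*(-12))/4 = -(10*11 + 0)*(I - 12*I)/4 = -(110 + 0)*(-11*I)/4 = -55*(-11*I)/2 = -(-605)*I/2 = 605*I/2)
(X(178) + y(-99)) + 27971 = ((605/2)*178 + (-4 - 49/(-99))) + 27971 = (53845 + (-4 - 49*(-1/99))) + 27971 = (53845 + (-4 + 49/99)) + 27971 = (53845 - 347/99) + 27971 = 5330308/99 + 27971 = 8099437/99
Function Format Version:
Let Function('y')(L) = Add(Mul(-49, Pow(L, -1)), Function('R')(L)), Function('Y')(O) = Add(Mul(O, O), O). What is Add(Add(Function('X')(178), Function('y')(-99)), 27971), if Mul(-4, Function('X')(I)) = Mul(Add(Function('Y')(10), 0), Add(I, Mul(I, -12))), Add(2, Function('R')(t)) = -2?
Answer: Rational(8099437, 99) ≈ 81813.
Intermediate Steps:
Function('R')(t) = -4 (Function('R')(t) = Add(-2, -2) = -4)
Function('Y')(O) = Add(O, Pow(O, 2)) (Function('Y')(O) = Add(Pow(O, 2), O) = Add(O, Pow(O, 2)))
Function('y')(L) = Add(-4, Mul(-49, Pow(L, -1))) (Function('y')(L) = Add(Mul(-49, Pow(L, -1)), -4) = Add(-4, Mul(-49, Pow(L, -1))))
Function('X')(I) = Mul(Rational(605, 2), I) (Function('X')(I) = Mul(Rational(-1, 4), Mul(Add(Mul(10, Add(1, 10)), 0), Add(I, Mul(I, -12)))) = Mul(Rational(-1, 4), Mul(Add(Mul(10, 11), 0), Add(I, Mul(-12, I)))) = Mul(Rational(-1, 4), Mul(Add(110, 0), Mul(-11, I))) = Mul(Rational(-1, 4), Mul(110, Mul(-11, I))) = Mul(Rational(-1, 4), Mul(-1210, I)) = Mul(Rational(605, 2), I))
Add(Add(Function('X')(178), Function('y')(-99)), 27971) = Add(Add(Mul(Rational(605, 2), 178), Add(-4, Mul(-49, Pow(-99, -1)))), 27971) = Add(Add(53845, Add(-4, Mul(-49, Rational(-1, 99)))), 27971) = Add(Add(53845, Add(-4, Rational(49, 99))), 27971) = Add(Add(53845, Rational(-347, 99)), 27971) = Add(Rational(5330308, 99), 27971) = Rational(8099437, 99)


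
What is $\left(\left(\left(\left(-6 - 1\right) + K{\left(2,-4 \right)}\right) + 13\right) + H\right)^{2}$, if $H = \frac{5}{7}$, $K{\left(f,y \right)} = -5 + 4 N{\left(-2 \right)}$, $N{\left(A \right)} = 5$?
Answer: $\frac{23104}{49} \approx 471.51$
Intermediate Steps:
$K{\left(f,y \right)} = 15$ ($K{\left(f,y \right)} = -5 + 4 \cdot 5 = -5 + 20 = 15$)
$H = \frac{5}{7}$ ($H = 5 \cdot \frac{1}{7} = \frac{5}{7} \approx 0.71429$)
$\left(\left(\left(\left(-6 - 1\right) + K{\left(2,-4 \right)}\right) + 13\right) + H\right)^{2} = \left(\left(\left(\left(-6 - 1\right) + 15\right) + 13\right) + \frac{5}{7}\right)^{2} = \left(\left(\left(-7 + 15\right) + 13\right) + \frac{5}{7}\right)^{2} = \left(\left(8 + 13\right) + \frac{5}{7}\right)^{2} = \left(21 + \frac{5}{7}\right)^{2} = \left(\frac{152}{7}\right)^{2} = \frac{23104}{49}$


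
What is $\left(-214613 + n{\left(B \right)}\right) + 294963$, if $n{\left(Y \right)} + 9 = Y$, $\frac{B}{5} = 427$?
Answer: $82476$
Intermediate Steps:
$B = 2135$ ($B = 5 \cdot 427 = 2135$)
$n{\left(Y \right)} = -9 + Y$
$\left(-214613 + n{\left(B \right)}\right) + 294963 = \left(-214613 + \left(-9 + 2135\right)\right) + 294963 = \left(-214613 + 2126\right) + 294963 = -212487 + 294963 = 82476$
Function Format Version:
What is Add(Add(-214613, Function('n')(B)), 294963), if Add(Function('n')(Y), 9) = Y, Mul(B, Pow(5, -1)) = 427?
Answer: 82476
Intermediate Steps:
B = 2135 (B = Mul(5, 427) = 2135)
Function('n')(Y) = Add(-9, Y)
Add(Add(-214613, Function('n')(B)), 294963) = Add(Add(-214613, Add(-9, 2135)), 294963) = Add(Add(-214613, 2126), 294963) = Add(-212487, 294963) = 82476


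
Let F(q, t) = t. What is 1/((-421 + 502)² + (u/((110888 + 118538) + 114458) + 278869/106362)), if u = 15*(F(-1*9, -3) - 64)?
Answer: 6096031668/40012029055979 ≈ 0.00015236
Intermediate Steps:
u = -1005 (u = 15*(-3 - 64) = 15*(-67) = -1005)
1/((-421 + 502)² + (u/((110888 + 118538) + 114458) + 278869/106362)) = 1/((-421 + 502)² + (-1005/((110888 + 118538) + 114458) + 278869/106362)) = 1/(81² + (-1005/(229426 + 114458) + 278869*(1/106362))) = 1/(6561 + (-1005/343884 + 278869/106362)) = 1/(6561 + (-1005*1/343884 + 278869/106362)) = 1/(6561 + (-335/114628 + 278869/106362)) = 1/(6561 + 15965282231/6096031668) = 1/(40012029055979/6096031668) = 6096031668/40012029055979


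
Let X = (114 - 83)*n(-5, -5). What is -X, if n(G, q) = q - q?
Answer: 0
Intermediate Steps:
n(G, q) = 0
X = 0 (X = (114 - 83)*0 = 31*0 = 0)
-X = -1*0 = 0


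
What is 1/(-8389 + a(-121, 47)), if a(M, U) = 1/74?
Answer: -74/620785 ≈ -0.00011920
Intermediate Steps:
a(M, U) = 1/74
1/(-8389 + a(-121, 47)) = 1/(-8389 + 1/74) = 1/(-620785/74) = -74/620785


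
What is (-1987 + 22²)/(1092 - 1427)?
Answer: 1503/335 ≈ 4.4866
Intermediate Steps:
(-1987 + 22²)/(1092 - 1427) = (-1987 + 484)/(-335) = -1503*(-1/335) = 1503/335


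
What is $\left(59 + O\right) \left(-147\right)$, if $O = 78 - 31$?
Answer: $-15582$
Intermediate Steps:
$O = 47$
$\left(59 + O\right) \left(-147\right) = \left(59 + 47\right) \left(-147\right) = 106 \left(-147\right) = -15582$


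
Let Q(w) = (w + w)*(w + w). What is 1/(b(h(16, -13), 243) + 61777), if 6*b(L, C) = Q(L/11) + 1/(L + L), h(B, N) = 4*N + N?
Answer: 31460/1944236713 ≈ 1.6181e-5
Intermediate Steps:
Q(w) = 4*w² (Q(w) = (2*w)*(2*w) = 4*w²)
h(B, N) = 5*N
b(L, C) = 1/(12*L) + 2*L²/363 (b(L, C) = (4*(L/11)² + 1/(L + L))/6 = (4*(L*(1/11))² + 1/(2*L))/6 = (4*(L/11)² + 1/(2*L))/6 = (4*(L²/121) + 1/(2*L))/6 = (4*L²/121 + 1/(2*L))/6 = (1/(2*L) + 4*L²/121)/6 = 1/(12*L) + 2*L²/363)
1/(b(h(16, -13), 243) + 61777) = 1/((121 + 8*(5*(-13))³)/(1452*((5*(-13)))) + 61777) = 1/((1/1452)*(121 + 8*(-65)³)/(-65) + 61777) = 1/((1/1452)*(-1/65)*(121 + 8*(-274625)) + 61777) = 1/((1/1452)*(-1/65)*(121 - 2197000) + 61777) = 1/((1/1452)*(-1/65)*(-2196879) + 61777) = 1/(732293/31460 + 61777) = 1/(1944236713/31460) = 31460/1944236713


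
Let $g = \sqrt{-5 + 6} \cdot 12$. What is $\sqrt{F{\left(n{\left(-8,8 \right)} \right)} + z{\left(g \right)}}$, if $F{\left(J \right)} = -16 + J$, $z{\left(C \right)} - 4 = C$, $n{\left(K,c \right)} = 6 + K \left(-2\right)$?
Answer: $\sqrt{22} \approx 4.6904$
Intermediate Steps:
$g = 12$ ($g = \sqrt{1} \cdot 12 = 1 \cdot 12 = 12$)
$n{\left(K,c \right)} = 6 - 2 K$
$z{\left(C \right)} = 4 + C$
$\sqrt{F{\left(n{\left(-8,8 \right)} \right)} + z{\left(g \right)}} = \sqrt{\left(-16 + \left(6 - -16\right)\right) + \left(4 + 12\right)} = \sqrt{\left(-16 + \left(6 + 16\right)\right) + 16} = \sqrt{\left(-16 + 22\right) + 16} = \sqrt{6 + 16} = \sqrt{22}$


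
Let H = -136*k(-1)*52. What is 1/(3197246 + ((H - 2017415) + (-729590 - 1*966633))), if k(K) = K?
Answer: -1/509320 ≈ -1.9634e-6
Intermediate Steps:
H = 7072 (H = -136*(-1)*52 = 136*52 = 7072)
1/(3197246 + ((H - 2017415) + (-729590 - 1*966633))) = 1/(3197246 + ((7072 - 2017415) + (-729590 - 1*966633))) = 1/(3197246 + (-2010343 + (-729590 - 966633))) = 1/(3197246 + (-2010343 - 1696223)) = 1/(3197246 - 3706566) = 1/(-509320) = -1/509320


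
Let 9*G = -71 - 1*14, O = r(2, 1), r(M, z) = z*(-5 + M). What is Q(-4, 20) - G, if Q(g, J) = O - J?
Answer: -122/9 ≈ -13.556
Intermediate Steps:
O = -3 (O = 1*(-5 + 2) = 1*(-3) = -3)
Q(g, J) = -3 - J
G = -85/9 (G = (-71 - 1*14)/9 = (-71 - 14)/9 = (⅑)*(-85) = -85/9 ≈ -9.4444)
Q(-4, 20) - G = (-3 - 1*20) - 1*(-85/9) = (-3 - 20) + 85/9 = -23 + 85/9 = -122/9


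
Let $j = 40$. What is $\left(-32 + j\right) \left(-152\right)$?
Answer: $-1216$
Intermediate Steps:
$\left(-32 + j\right) \left(-152\right) = \left(-32 + 40\right) \left(-152\right) = 8 \left(-152\right) = -1216$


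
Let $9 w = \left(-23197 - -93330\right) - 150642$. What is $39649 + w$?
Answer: $\frac{276332}{9} \approx 30704.0$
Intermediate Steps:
$w = - \frac{80509}{9}$ ($w = \frac{\left(-23197 - -93330\right) - 150642}{9} = \frac{\left(-23197 + 93330\right) - 150642}{9} = \frac{70133 - 150642}{9} = \frac{1}{9} \left(-80509\right) = - \frac{80509}{9} \approx -8945.4$)
$39649 + w = 39649 - \frac{80509}{9} = \frac{276332}{9}$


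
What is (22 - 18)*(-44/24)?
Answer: -22/3 ≈ -7.3333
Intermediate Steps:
(22 - 18)*(-44/24) = 4*(-44*1/24) = 4*(-11/6) = -22/3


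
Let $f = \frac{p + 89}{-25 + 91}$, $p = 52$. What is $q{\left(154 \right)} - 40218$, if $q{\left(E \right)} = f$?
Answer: $- \frac{884749}{22} \approx -40216.0$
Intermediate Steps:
$f = \frac{47}{22}$ ($f = \frac{52 + 89}{-25 + 91} = \frac{141}{66} = 141 \cdot \frac{1}{66} = \frac{47}{22} \approx 2.1364$)
$q{\left(E \right)} = \frac{47}{22}$
$q{\left(154 \right)} - 40218 = \frac{47}{22} - 40218 = - \frac{884749}{22}$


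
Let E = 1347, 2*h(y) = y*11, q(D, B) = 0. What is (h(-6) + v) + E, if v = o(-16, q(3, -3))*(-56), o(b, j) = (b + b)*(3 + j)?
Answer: 6690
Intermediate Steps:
h(y) = 11*y/2 (h(y) = (y*11)/2 = (11*y)/2 = 11*y/2)
o(b, j) = 2*b*(3 + j) (o(b, j) = (2*b)*(3 + j) = 2*b*(3 + j))
v = 5376 (v = (2*(-16)*(3 + 0))*(-56) = (2*(-16)*3)*(-56) = -96*(-56) = 5376)
(h(-6) + v) + E = ((11/2)*(-6) + 5376) + 1347 = (-33 + 5376) + 1347 = 5343 + 1347 = 6690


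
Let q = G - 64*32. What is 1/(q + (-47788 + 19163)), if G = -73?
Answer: -1/30746 ≈ -3.2525e-5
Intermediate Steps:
q = -2121 (q = -73 - 64*32 = -73 - 2048 = -2121)
1/(q + (-47788 + 19163)) = 1/(-2121 + (-47788 + 19163)) = 1/(-2121 - 28625) = 1/(-30746) = -1/30746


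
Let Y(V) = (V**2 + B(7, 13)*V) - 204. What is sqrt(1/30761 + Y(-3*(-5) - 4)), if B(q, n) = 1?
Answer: I*sqrt(68129185951)/30761 ≈ 8.4853*I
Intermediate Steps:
Y(V) = -204 + V + V**2 (Y(V) = (V**2 + 1*V) - 204 = (V**2 + V) - 204 = (V + V**2) - 204 = -204 + V + V**2)
sqrt(1/30761 + Y(-3*(-5) - 4)) = sqrt(1/30761 + (-204 + (-3*(-5) - 4) + (-3*(-5) - 4)**2)) = sqrt(1/30761 + (-204 + (15 - 4) + (15 - 4)**2)) = sqrt(1/30761 + (-204 + 11 + 11**2)) = sqrt(1/30761 + (-204 + 11 + 121)) = sqrt(1/30761 - 72) = sqrt(-2214791/30761) = I*sqrt(68129185951)/30761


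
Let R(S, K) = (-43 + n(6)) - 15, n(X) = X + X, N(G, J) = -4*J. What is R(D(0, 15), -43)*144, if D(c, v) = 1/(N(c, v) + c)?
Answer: -6624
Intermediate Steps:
n(X) = 2*X
D(c, v) = 1/(c - 4*v) (D(c, v) = 1/(-4*v + c) = 1/(c - 4*v))
R(S, K) = -46 (R(S, K) = (-43 + 2*6) - 15 = (-43 + 12) - 15 = -31 - 15 = -46)
R(D(0, 15), -43)*144 = -46*144 = -6624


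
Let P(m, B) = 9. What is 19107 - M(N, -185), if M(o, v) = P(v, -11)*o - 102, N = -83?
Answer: 19956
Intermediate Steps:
M(o, v) = -102 + 9*o (M(o, v) = 9*o - 102 = -102 + 9*o)
19107 - M(N, -185) = 19107 - (-102 + 9*(-83)) = 19107 - (-102 - 747) = 19107 - 1*(-849) = 19107 + 849 = 19956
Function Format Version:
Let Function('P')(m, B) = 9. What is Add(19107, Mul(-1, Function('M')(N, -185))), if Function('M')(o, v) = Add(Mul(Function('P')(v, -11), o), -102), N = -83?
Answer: 19956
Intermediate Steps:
Function('M')(o, v) = Add(-102, Mul(9, o)) (Function('M')(o, v) = Add(Mul(9, o), -102) = Add(-102, Mul(9, o)))
Add(19107, Mul(-1, Function('M')(N, -185))) = Add(19107, Mul(-1, Add(-102, Mul(9, -83)))) = Add(19107, Mul(-1, Add(-102, -747))) = Add(19107, Mul(-1, -849)) = Add(19107, 849) = 19956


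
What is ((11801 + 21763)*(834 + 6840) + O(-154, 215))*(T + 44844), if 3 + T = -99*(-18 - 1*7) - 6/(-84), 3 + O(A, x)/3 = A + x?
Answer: 85310506300875/7 ≈ 1.2187e+13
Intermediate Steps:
O(A, x) = -9 + 3*A + 3*x (O(A, x) = -9 + 3*(A + x) = -9 + (3*A + 3*x) = -9 + 3*A + 3*x)
T = 34609/14 (T = -3 + (-99*(-18 - 1*7) - 6/(-84)) = -3 + (-99*(-18 - 7) - 6*(-1/84)) = -3 + (-99*(-25) + 1/14) = -3 + (2475 + 1/14) = -3 + 34651/14 = 34609/14 ≈ 2472.1)
((11801 + 21763)*(834 + 6840) + O(-154, 215))*(T + 44844) = ((11801 + 21763)*(834 + 6840) + (-9 + 3*(-154) + 3*215))*(34609/14 + 44844) = (33564*7674 + (-9 - 462 + 645))*(662425/14) = (257570136 + 174)*(662425/14) = 257570310*(662425/14) = 85310506300875/7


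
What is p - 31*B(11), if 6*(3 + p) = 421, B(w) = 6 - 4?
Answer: 31/6 ≈ 5.1667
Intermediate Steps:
B(w) = 2
p = 403/6 (p = -3 + (⅙)*421 = -3 + 421/6 = 403/6 ≈ 67.167)
p - 31*B(11) = 403/6 - 31*2 = 403/6 - 62 = 31/6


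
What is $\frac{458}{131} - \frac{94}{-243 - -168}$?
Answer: $\frac{46664}{9825} \approx 4.7495$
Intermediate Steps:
$\frac{458}{131} - \frac{94}{-243 - -168} = 458 \cdot \frac{1}{131} - \frac{94}{-243 + 168} = \frac{458}{131} - \frac{94}{-75} = \frac{458}{131} - - \frac{94}{75} = \frac{458}{131} + \frac{94}{75} = \frac{46664}{9825}$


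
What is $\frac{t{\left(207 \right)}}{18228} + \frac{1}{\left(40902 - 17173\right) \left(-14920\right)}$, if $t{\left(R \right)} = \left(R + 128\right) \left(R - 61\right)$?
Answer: $\frac{4328983500143}{1613345150760} \approx 2.6832$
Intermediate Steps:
$t{\left(R \right)} = \left(-61 + R\right) \left(128 + R\right)$ ($t{\left(R \right)} = \left(128 + R\right) \left(-61 + R\right) = \left(-61 + R\right) \left(128 + R\right)$)
$\frac{t{\left(207 \right)}}{18228} + \frac{1}{\left(40902 - 17173\right) \left(-14920\right)} = \frac{-7808 + 207^{2} + 67 \cdot 207}{18228} + \frac{1}{\left(40902 - 17173\right) \left(-14920\right)} = \left(-7808 + 42849 + 13869\right) \frac{1}{18228} + \frac{1}{23729} \left(- \frac{1}{14920}\right) = 48910 \cdot \frac{1}{18228} + \frac{1}{23729} \left(- \frac{1}{14920}\right) = \frac{24455}{9114} - \frac{1}{354036680} = \frac{4328983500143}{1613345150760}$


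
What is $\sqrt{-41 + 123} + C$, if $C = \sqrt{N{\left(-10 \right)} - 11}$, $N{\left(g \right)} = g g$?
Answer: $\sqrt{82} + \sqrt{89} \approx 18.489$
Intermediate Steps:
$N{\left(g \right)} = g^{2}$
$C = \sqrt{89}$ ($C = \sqrt{\left(-10\right)^{2} - 11} = \sqrt{100 - 11} = \sqrt{89} \approx 9.434$)
$\sqrt{-41 + 123} + C = \sqrt{-41 + 123} + \sqrt{89} = \sqrt{82} + \sqrt{89}$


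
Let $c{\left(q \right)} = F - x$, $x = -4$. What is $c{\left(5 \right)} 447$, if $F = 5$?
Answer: $4023$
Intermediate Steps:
$c{\left(q \right)} = 9$ ($c{\left(q \right)} = 5 - -4 = 5 + 4 = 9$)
$c{\left(5 \right)} 447 = 9 \cdot 447 = 4023$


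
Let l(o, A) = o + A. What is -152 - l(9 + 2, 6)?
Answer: -169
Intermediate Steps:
l(o, A) = A + o
-152 - l(9 + 2, 6) = -152 - (6 + (9 + 2)) = -152 - (6 + 11) = -152 - 1*17 = -152 - 17 = -169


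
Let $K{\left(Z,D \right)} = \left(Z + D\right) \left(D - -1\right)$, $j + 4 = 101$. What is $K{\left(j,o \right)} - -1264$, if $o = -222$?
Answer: $28889$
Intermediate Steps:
$j = 97$ ($j = -4 + 101 = 97$)
$K{\left(Z,D \right)} = \left(1 + D\right) \left(D + Z\right)$ ($K{\left(Z,D \right)} = \left(D + Z\right) \left(D + 1\right) = \left(D + Z\right) \left(1 + D\right) = \left(1 + D\right) \left(D + Z\right)$)
$K{\left(j,o \right)} - -1264 = \left(-222 + 97 + \left(-222\right)^{2} - 21534\right) - -1264 = \left(-222 + 97 + 49284 - 21534\right) + 1264 = 27625 + 1264 = 28889$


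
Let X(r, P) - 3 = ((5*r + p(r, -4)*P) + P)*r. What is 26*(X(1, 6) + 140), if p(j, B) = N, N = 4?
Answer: 4628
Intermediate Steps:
p(j, B) = 4
X(r, P) = 3 + r*(5*P + 5*r) (X(r, P) = 3 + ((5*r + 4*P) + P)*r = 3 + ((4*P + 5*r) + P)*r = 3 + (5*P + 5*r)*r = 3 + r*(5*P + 5*r))
26*(X(1, 6) + 140) = 26*((3 + 5*1² + 5*6*1) + 140) = 26*((3 + 5*1 + 30) + 140) = 26*((3 + 5 + 30) + 140) = 26*(38 + 140) = 26*178 = 4628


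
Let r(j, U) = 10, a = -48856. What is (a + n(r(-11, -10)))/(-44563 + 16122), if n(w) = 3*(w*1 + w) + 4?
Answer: 48792/28441 ≈ 1.7156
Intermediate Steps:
n(w) = 4 + 6*w (n(w) = 3*(w + w) + 4 = 3*(2*w) + 4 = 6*w + 4 = 4 + 6*w)
(a + n(r(-11, -10)))/(-44563 + 16122) = (-48856 + (4 + 6*10))/(-44563 + 16122) = (-48856 + (4 + 60))/(-28441) = (-48856 + 64)*(-1/28441) = -48792*(-1/28441) = 48792/28441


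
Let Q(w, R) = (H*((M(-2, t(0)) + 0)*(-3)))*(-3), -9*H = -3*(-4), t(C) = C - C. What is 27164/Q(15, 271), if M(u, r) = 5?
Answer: -6791/15 ≈ -452.73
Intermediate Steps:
t(C) = 0
H = -4/3 (H = -(-1)*(-4)/3 = -1/9*12 = -4/3 ≈ -1.3333)
Q(w, R) = -60 (Q(w, R) = -4*(5 + 0)*(-3)/3*(-3) = -20*(-3)/3*(-3) = -4/3*(-15)*(-3) = 20*(-3) = -60)
27164/Q(15, 271) = 27164/(-60) = 27164*(-1/60) = -6791/15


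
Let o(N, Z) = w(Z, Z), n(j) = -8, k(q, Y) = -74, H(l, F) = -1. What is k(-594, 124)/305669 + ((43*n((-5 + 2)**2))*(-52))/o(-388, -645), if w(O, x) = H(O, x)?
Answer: -5467807146/305669 ≈ -17888.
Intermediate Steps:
w(O, x) = -1
o(N, Z) = -1
k(-594, 124)/305669 + ((43*n((-5 + 2)**2))*(-52))/o(-388, -645) = -74/305669 + ((43*(-8))*(-52))/(-1) = -74*1/305669 - 344*(-52)*(-1) = -74/305669 + 17888*(-1) = -74/305669 - 17888 = -5467807146/305669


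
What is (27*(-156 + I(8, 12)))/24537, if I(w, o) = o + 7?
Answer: -1233/8179 ≈ -0.15075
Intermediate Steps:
I(w, o) = 7 + o
(27*(-156 + I(8, 12)))/24537 = (27*(-156 + (7 + 12)))/24537 = (27*(-156 + 19))*(1/24537) = (27*(-137))*(1/24537) = -3699*1/24537 = -1233/8179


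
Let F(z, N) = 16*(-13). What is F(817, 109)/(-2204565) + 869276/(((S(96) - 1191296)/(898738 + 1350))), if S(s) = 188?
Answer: -47914070589927896/72940972445 ≈ -6.5689e+5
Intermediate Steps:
F(z, N) = -208
F(817, 109)/(-2204565) + 869276/(((S(96) - 1191296)/(898738 + 1350))) = -208/(-2204565) + 869276/(((188 - 1191296)/(898738 + 1350))) = -208*(-1/2204565) + 869276/((-1191108/900088)) = 208/2204565 + 869276/((-1191108*1/900088)) = 208/2204565 + 869276/(-297777/225022) = 208/2204565 + 869276*(-225022/297777) = 208/2204565 - 195606224072/297777 = -47914070589927896/72940972445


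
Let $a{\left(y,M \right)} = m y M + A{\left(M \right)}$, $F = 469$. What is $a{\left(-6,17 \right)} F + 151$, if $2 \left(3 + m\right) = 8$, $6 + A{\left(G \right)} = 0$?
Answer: $-50501$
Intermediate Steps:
$A{\left(G \right)} = -6$ ($A{\left(G \right)} = -6 + 0 = -6$)
$m = 1$ ($m = -3 + \frac{1}{2} \cdot 8 = -3 + 4 = 1$)
$a{\left(y,M \right)} = -6 + M y$ ($a{\left(y,M \right)} = 1 y M - 6 = y M - 6 = M y - 6 = -6 + M y$)
$a{\left(-6,17 \right)} F + 151 = \left(-6 + 17 \left(-6\right)\right) 469 + 151 = \left(-6 - 102\right) 469 + 151 = \left(-108\right) 469 + 151 = -50652 + 151 = -50501$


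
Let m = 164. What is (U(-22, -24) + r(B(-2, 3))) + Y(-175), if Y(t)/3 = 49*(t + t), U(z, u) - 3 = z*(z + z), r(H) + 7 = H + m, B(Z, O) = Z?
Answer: -50324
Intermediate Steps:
r(H) = 157 + H (r(H) = -7 + (H + 164) = -7 + (164 + H) = 157 + H)
U(z, u) = 3 + 2*z² (U(z, u) = 3 + z*(z + z) = 3 + z*(2*z) = 3 + 2*z²)
Y(t) = 294*t (Y(t) = 3*(49*(t + t)) = 3*(49*(2*t)) = 3*(98*t) = 294*t)
(U(-22, -24) + r(B(-2, 3))) + Y(-175) = ((3 + 2*(-22)²) + (157 - 2)) + 294*(-175) = ((3 + 2*484) + 155) - 51450 = ((3 + 968) + 155) - 51450 = (971 + 155) - 51450 = 1126 - 51450 = -50324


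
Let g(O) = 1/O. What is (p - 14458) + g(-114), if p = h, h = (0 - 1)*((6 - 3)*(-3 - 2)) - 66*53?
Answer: -2045275/114 ≈ -17941.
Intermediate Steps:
h = -3483 (h = -3*(-5) - 3498 = -1*(-15) - 3498 = 15 - 3498 = -3483)
p = -3483
(p - 14458) + g(-114) = (-3483 - 14458) + 1/(-114) = -17941 - 1/114 = -2045275/114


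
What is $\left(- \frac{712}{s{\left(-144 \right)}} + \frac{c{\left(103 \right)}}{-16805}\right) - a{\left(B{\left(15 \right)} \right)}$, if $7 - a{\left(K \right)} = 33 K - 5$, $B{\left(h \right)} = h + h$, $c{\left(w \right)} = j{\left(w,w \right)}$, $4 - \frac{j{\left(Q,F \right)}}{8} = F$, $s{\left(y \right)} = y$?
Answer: $\frac{297345121}{302490} \approx 982.99$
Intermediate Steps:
$j{\left(Q,F \right)} = 32 - 8 F$
$c{\left(w \right)} = 32 - 8 w$
$B{\left(h \right)} = 2 h$
$a{\left(K \right)} = 12 - 33 K$ ($a{\left(K \right)} = 7 - \left(33 K - 5\right) = 7 - \left(-5 + 33 K\right) = 12 - 33 K$)
$\left(- \frac{712}{s{\left(-144 \right)}} + \frac{c{\left(103 \right)}}{-16805}\right) - a{\left(B{\left(15 \right)} \right)} = \left(- \frac{712}{-144} + \frac{32 - 824}{-16805}\right) - \left(12 - 33 \cdot 2 \cdot 15\right) = \left(\left(-712\right) \left(- \frac{1}{144}\right) + \left(32 - 824\right) \left(- \frac{1}{16805}\right)\right) - \left(12 - 990\right) = \left(\frac{89}{18} - - \frac{792}{16805}\right) - \left(12 - 990\right) = \left(\frac{89}{18} + \frac{792}{16805}\right) - -978 = \frac{1509901}{302490} + 978 = \frac{297345121}{302490}$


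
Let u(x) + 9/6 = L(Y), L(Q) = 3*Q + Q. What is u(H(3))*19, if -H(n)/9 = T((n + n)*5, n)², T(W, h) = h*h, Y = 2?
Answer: 247/2 ≈ 123.50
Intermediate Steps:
T(W, h) = h²
H(n) = -9*n⁴
L(Q) = 4*Q
u(x) = 13/2 (u(x) = -3/2 + 4*2 = -3/2 + 8 = 13/2)
u(H(3))*19 = (13/2)*19 = 247/2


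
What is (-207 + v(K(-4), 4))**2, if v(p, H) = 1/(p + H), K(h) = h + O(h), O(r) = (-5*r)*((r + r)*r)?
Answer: 17550685441/409600 ≈ 42848.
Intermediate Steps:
O(r) = -10*r**3 (O(r) = (-5*r)*((2*r)*r) = (-5*r)*(2*r**2) = -10*r**3)
K(h) = h - 10*h**3
v(p, H) = 1/(H + p)
(-207 + v(K(-4), 4))**2 = (-207 + 1/(4 + (-4 - 10*(-4)**3)))**2 = (-207 + 1/(4 + (-4 - 10*(-64))))**2 = (-207 + 1/(4 + (-4 + 640)))**2 = (-207 + 1/(4 + 636))**2 = (-207 + 1/640)**2 = (-132479/640)**2 = 17550685441/409600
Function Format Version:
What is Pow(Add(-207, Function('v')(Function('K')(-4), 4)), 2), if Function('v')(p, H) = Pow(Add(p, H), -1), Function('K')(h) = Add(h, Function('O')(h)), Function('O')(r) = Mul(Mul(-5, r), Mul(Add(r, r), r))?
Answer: Rational(17550685441, 409600) ≈ 42848.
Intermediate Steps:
Function('O')(r) = Mul(-10, Pow(r, 3)) (Function('O')(r) = Mul(Mul(-5, r), Mul(Mul(2, r), r)) = Mul(Mul(-5, r), Mul(2, Pow(r, 2))) = Mul(-10, Pow(r, 3)))
Function('K')(h) = Add(h, Mul(-10, Pow(h, 3)))
Function('v')(p, H) = Pow(Add(H, p), -1)
Pow(Add(-207, Function('v')(Function('K')(-4), 4)), 2) = Pow(Add(-207, Pow(Add(4, Add(-4, Mul(-10, Pow(-4, 3)))), -1)), 2) = Pow(Add(-207, Pow(Add(4, Add(-4, Mul(-10, -64))), -1)), 2) = Pow(Add(-207, Pow(Add(4, Add(-4, 640)), -1)), 2) = Pow(Add(-207, Pow(Add(4, 636), -1)), 2) = Pow(Add(-207, Pow(640, -1)), 2) = Pow(Add(-207, Rational(1, 640)), 2) = Pow(Rational(-132479, 640), 2) = Rational(17550685441, 409600)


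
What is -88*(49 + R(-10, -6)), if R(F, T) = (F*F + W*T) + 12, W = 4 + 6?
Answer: -8888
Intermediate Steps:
W = 10
R(F, T) = 12 + F**2 + 10*T (R(F, T) = (F*F + 10*T) + 12 = (F**2 + 10*T) + 12 = 12 + F**2 + 10*T)
-88*(49 + R(-10, -6)) = -88*(49 + (12 + (-10)**2 + 10*(-6))) = -88*(49 + (12 + 100 - 60)) = -88*(49 + 52) = -88*101 = -8888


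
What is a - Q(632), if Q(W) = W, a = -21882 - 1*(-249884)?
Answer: 227370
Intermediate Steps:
a = 228002 (a = -21882 + 249884 = 228002)
a - Q(632) = 228002 - 1*632 = 228002 - 632 = 227370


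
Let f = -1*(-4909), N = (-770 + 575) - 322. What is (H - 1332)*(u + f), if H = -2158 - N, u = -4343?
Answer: -1682718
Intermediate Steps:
N = -517 (N = -195 - 322 = -517)
H = -1641 (H = -2158 - 1*(-517) = -2158 + 517 = -1641)
f = 4909
(H - 1332)*(u + f) = (-1641 - 1332)*(-4343 + 4909) = -2973*566 = -1682718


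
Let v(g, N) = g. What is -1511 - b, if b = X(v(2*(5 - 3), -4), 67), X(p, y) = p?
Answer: -1515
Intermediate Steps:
b = 4 (b = 2*(5 - 3) = 2*2 = 4)
-1511 - b = -1511 - 1*4 = -1511 - 4 = -1515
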